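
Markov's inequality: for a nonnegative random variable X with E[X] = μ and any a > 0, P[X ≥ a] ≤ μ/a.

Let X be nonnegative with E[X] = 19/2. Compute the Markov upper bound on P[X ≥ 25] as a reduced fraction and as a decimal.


μ = E[X] = 19/2, a = 25.
Markov: P[X ≥ 25] ≤ μ/a = (19/2)/25 = 19/50.
Numerically: ≈ 0.3800.
(Since a = 25 > μ = 9.5000, the bound 19/50 is < 1 and informative.)

P[X ≥ 25] ≤ 19/50 ≈ 0.3800.


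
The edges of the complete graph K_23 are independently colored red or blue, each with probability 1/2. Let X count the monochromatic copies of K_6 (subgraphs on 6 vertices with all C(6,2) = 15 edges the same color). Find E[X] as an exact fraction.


Let X = Σ_S X_S over the C(23, 6) = 100947 subsets S of size 6, where X_S = 1 if the K_6 on S is monochromatic.
For a fixed S, the K_6 on S has C(6, 2) = 15 edges. P[all 15 edges red] = (1/2)^15, and likewise for blue, so P[monochromatic] = 2·(1/2)^15 = 2^{1 − 15} = 1/16384.
Summing: E[X] = C(23, 6) · 2^{1 − 15} = 100947 · 1/16384 = 100947/16384.
Numerically: E[X] ≈ 6.1613.

E[X] = C(23,6)·2^(1−C(6,2)) = 100947/16384 ≈ 6.1613.


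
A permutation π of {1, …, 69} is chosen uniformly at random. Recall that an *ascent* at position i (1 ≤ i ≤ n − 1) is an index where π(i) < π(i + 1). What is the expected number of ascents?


Write X = Σ X_I over i = 1, …, 68, with X_I the indicator of one ascent.
There are 68 indicators.
For each fixed i, the pair (π(i), π(i+1)) is a uniformly random ordered pair of distinct values from {1, …, 69}; by symmetry P[π(i) < π(i+1)] = 1/2.
By linearity: E[X] = 68 · (1/2) = (69 − 1) · (1/2) = 34 ≈ 34.000000.

E[X] = 34 = 34.000000.


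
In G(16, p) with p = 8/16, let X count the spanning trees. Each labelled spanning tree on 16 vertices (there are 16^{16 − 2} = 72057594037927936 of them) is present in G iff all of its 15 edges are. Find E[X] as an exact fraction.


K_16 has 16^{16 − 2} = 72057594037927936 labelled spanning trees.
For each such spanning tree H, let X_H = 1 if all 15 edges of H are present in G. Then P[X_H = 1] = p^{15} = (1/2)^{15} = 1/32768.
Summing the indicators: E[X] = Σ_H E[X_H] = 72057594037927936 · p^{15} = 72057594037927936 · 1/32768 = 2199023255552.
Numerically: E[X] ≈ 2.199e+12.

E[X] = 72057594037927936 · (1/2)^{15} = 2199023255552 ≈ 2.199e+12.


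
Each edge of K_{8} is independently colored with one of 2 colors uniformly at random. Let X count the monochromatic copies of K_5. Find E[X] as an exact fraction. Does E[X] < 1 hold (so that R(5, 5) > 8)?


E[X] = C(8, 5) · 2^{1 − 10} = 56 · 2^{−9} = 56/512.
As a reduced fraction: E[X] = 7/64 ≈ 0.1094.
Is E[X] < 1? YES.
Since E[X] < 1, there exists a 2-coloring of K_{8} with no monochromatic K_5; hence R(5, 5) > 8.

E[X] = 7/64 ≈ 0.1094; E[X] < 1, so R(5, 5) > 8.


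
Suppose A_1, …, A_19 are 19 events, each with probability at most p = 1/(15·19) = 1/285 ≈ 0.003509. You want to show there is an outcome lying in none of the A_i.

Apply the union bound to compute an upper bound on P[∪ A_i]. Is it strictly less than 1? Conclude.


Union bound: P[∪_{i=1}^{19} A_i] ≤ Σ_i P[A_i] ≤ 19·p = 19·(1/285) = 1/15.
Numerically: 1/15 ≈ 0.066667.
Is 1/15 < 1? YES.
Since P[∪ A_i] ≤ 1/15 < 1, the complement has P[∩ A_i^c] ≥ 1 − 1/15 = 14/15 > 0, so some outcome avoids every A_i.

19·p = 1/15 ≈ 0.066667; existence CERTIFIED by the union bound.


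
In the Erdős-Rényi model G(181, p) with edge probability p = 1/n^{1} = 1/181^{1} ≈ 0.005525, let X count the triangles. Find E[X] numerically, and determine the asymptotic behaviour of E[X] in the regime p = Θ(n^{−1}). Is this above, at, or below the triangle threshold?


Number of potential triangles: C(181, 3) = 971970.
Each occurs with probability p³ ≈ (0.005525)³ ≈ 1.686414e-07.
By linearity: E[X] = C(181, 3)·p³ ≈ 971970 · 1.686414e-07 ≈ 0.1639.
Here α = 1, so p = 1/n is exactly at the triangle threshold p ~ 1/n. Asymptotically E[X] → c³/6 = 1³/6 = 1/6 ≈ 0.1667, a bounded constant. In this regime the triangle count is asymptotically Poisson(c³/6).

E[X] ≈ 0.1639; in regime p = Θ(1/n^{1}) E[X] stays bounded (at the triangle threshold p ~ 1/n).


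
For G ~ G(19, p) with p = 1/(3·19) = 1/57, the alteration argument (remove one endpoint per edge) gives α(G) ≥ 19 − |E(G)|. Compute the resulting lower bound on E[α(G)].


E[|E(G)|] = C(19, 2)·p = 171 · (1/57) = 3.
E[α(G)] ≥ n − E[|E(G)|] = 19 − 3 = 16.
Numerically: ≈ 16.0000.
(This is only a lower bound; the true E[α(G)] may be larger.)

E[α(G)] ≥ 16 ≈ 16.0000.


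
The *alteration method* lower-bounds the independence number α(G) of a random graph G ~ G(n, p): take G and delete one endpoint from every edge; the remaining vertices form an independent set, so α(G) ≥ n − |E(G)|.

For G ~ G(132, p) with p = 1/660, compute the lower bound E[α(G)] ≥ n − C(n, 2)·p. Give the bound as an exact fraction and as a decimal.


E[|E(G)|] = C(132, 2)·p = 8646 · (1/660) = 131/10.
E[α(G)] ≥ n − E[|E(G)|] = 132 − 131/10 = 1189/10.
Numerically: ≈ 118.900000.
(This is only a lower bound; the true E[α(G)] may be larger.)

E[α(G)] ≥ 1189/10 ≈ 118.900000.


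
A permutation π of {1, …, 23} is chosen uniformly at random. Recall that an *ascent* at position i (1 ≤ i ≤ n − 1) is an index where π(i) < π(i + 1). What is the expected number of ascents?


Write X = Σ X_I over i = 1, …, 22, with X_I the indicator of one ascent.
There are 22 indicators.
For each fixed i, the pair (π(i), π(i+1)) is a uniformly random ordered pair of distinct values from {1, …, 23}; by symmetry P[π(i) < π(i+1)] = 1/2.
By linearity: E[X] = 22 · (1/2) = (23 − 1) · (1/2) = 11 ≈ 11.000.

E[X] = 11 = 11.000.


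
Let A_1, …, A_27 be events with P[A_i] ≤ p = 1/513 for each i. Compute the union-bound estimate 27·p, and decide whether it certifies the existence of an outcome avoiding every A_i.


Union bound: P[∪_{i=1}^{27} A_i] ≤ Σ_i P[A_i] ≤ 27·p = 27·(1/513) = 1/19.
Numerically: 1/19 ≈ 0.053.
Is 1/19 < 1? YES.
Since P[∪ A_i] ≤ 1/19 < 1, the complement has P[∩ A_i^c] ≥ 1 − 1/19 = 18/19 > 0, so some outcome avoids every A_i.

27·p = 1/19 ≈ 0.053; existence CERTIFIED by the union bound.


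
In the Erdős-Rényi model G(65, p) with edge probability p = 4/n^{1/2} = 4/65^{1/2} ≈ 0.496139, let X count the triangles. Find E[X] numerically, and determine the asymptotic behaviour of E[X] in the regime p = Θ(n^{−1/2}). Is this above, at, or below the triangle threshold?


Number of potential triangles: C(65, 3) = 43680.
Each occurs with probability p³ ≈ (0.496139)³ ≈ 1.22126508e-01.
By linearity: E[X] = C(65, 3)·p³ ≈ 43680 · 1.22126508e-01 ≈ 5334.485865.
Since α = 1/2 < 1, p = c/n^{1/2} ≫ 1/n is above the triangle threshold p ~ 1/n. Asymptotically E[X] ~ (c³/6)·n^{3(1−α)} = (4³/6)·n^{1.5} → ∞; triangles are abundant w.h.p.

E[X] ≈ 5334.485865; in regime p = Θ(1/n^{1/2}) E[X] diverges (above the triangle threshold p ~ 1/n).


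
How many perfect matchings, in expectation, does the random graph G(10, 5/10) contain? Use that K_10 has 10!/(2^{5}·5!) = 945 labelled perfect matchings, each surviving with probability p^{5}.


K_10 has 10!/(2^{5}·5!) = 945 labelled perfect matchings.
For each such perfect matching H, let X_H = 1 if all 5 edges of H are present in G. Then P[X_H = 1] = p^{5} = (1/2)^{5} = 1/32.
By linearity: E[X] = Σ_H E[X_H] = 945 · p^{5} = 945 · 1/32 = 945/32.
Numerically: E[X] ≈ 29.5312.

E[X] = 945 · (1/2)^{5} = 945/32 ≈ 29.5312.


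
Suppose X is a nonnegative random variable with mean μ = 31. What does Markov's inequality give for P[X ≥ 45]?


μ = E[X] = 31, a = 45.
Markov: P[X ≥ 45] ≤ μ/a = (31)/45 = 31/45.
Numerically: ≈ 0.6889.
(Since a = 45 > μ = 31.0000, the bound 31/45 is < 1 and informative.)

P[X ≥ 45] ≤ 31/45 ≈ 0.6889.


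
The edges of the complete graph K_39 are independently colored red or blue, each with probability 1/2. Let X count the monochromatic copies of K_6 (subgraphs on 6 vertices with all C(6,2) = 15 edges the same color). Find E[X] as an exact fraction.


Let X = Σ_S X_S over the C(39, 6) = 3262623 subsets S of size 6, where X_S = 1 if the K_6 on S is monochromatic.
For a fixed S, the K_6 on S has C(6, 2) = 15 edges. P[all 15 edges red] = (1/2)^15, and likewise for blue, so P[monochromatic] = 2·(1/2)^15 = 2^{1 − 15} = 1/16384.
Summing: E[X] = C(39, 6) · 2^{1 − 15} = 3262623 · 1/16384 = 3262623/16384.
Numerically: E[X] ≈ 199.134705.

E[X] = C(39,6)·2^(1−C(6,2)) = 3262623/16384 ≈ 199.134705.


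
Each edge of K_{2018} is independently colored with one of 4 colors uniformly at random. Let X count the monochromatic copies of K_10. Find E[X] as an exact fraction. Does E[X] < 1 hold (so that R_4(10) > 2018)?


E[X] = C(2018, 10) · 4^{1 − 45} = 301820606687612220663963508 · 4^{−44} = 301820606687612220663963508/309485009821345068724781056.
As a reduced fraction: E[X] = 75455151671903055165990877/77371252455336267181195264 ≈ 0.975235.
Is E[X] < 1? YES.
Since E[X] < 1, there exists a 4-coloring of K_{2018} with no monochromatic K_10; hence R_4(10) > 2018.

E[X] = 75455151671903055165990877/77371252455336267181195264 ≈ 0.975235; E[X] < 1, so R_4(10) > 2018.


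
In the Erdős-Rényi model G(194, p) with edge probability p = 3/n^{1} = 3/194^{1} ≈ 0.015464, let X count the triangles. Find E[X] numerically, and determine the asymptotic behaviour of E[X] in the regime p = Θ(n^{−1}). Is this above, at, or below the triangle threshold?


Number of potential triangles: C(194, 3) = 1198144.
Each occurs with probability p³ ≈ (0.015464)³ ≈ 3.6979291e-06.
By linearity: E[X] = C(194, 3)·p³ ≈ 1198144 · 3.6979291e-06 ≈ 4.43065.
Here α = 1, so p = 3/n is exactly at the triangle threshold p ~ 1/n. Asymptotically E[X] → c³/6 = 3³/6 = 9/2 ≈ 4.50000, a bounded constant. In this regime the triangle count is asymptotically Poisson(c³/6).

E[X] ≈ 4.43065; in regime p = Θ(1/n^{1}) E[X] stays bounded (at the triangle threshold p ~ 1/n).


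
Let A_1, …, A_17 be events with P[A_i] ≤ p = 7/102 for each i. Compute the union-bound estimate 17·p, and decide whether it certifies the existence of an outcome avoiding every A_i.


Union bound: P[∪_{i=1}^{17} A_i] ≤ Σ_i P[A_i] ≤ 17·p = 17·(7/102) = 7/6.
Numerically: 7/6 ≈ 1.166667.
Is 7/6 < 1? NO.
Since the bound 7/6 is ≥ 1, the union bound is uninformative here; it does NOT by itself certify existence.

17·p = 7/6 ≈ 1.166667; existence NOT certified by the union bound.


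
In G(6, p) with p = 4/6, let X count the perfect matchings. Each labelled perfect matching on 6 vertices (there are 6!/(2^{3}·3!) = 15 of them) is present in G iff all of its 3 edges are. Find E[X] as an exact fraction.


K_6 has 6!/(2^{3}·3!) = 15 labelled perfect matchings.
For each such perfect matching H, let X_H = 1 if all 3 edges of H are present in G. Then P[X_H = 1] = p^{3} = (2/3)^{3} = 8/27.
By linearity: E[X] = Σ_H E[X_H] = 15 · p^{3} = 15 · 8/27 = 40/9.
Numerically: E[X] ≈ 4.4444.

E[X] = 15 · (2/3)^{3} = 40/9 ≈ 4.4444.


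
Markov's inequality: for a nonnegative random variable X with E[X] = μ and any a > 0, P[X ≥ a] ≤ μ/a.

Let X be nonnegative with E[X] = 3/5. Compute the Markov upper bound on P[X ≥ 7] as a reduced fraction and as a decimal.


μ = E[X] = 3/5, a = 7.
Markov: P[X ≥ 7] ≤ μ/a = (3/5)/7 = 3/35.
Numerically: ≈ 0.085714.
(Since a = 7 > μ = 0.600000, the bound 3/35 is < 1 and informative.)

P[X ≥ 7] ≤ 3/35 ≈ 0.085714.


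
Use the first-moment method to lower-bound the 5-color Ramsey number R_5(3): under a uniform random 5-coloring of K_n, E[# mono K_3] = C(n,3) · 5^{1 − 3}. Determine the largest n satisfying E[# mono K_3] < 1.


We need C(n, 3) · 5^{1 − 3} < 1, i.e. C(n, 3) < 5^{3 − 1} = 25.
Check values of n near the boundary:
  n = 4: C(4, 3) = 4; 4 < 25? YES
  n = 5: C(5, 3) = 10; 10 < 25? YES
  n = 6: C(6, 3) = 20; 20 < 25? YES
  n = 7: C(7, 3) = 35; 35 < 25? NO
  n = 8: C(8, 3) = 56; 56 < 25? NO
The largest n with C(n, 3) < 25 is n = 6 (where E[X] = 4/5 ≈ 0.800000). Hence R_5(3) > 6, i.e. R_5(3) ≥ 7.

Largest n = 6; hence R_5(3) > 6.


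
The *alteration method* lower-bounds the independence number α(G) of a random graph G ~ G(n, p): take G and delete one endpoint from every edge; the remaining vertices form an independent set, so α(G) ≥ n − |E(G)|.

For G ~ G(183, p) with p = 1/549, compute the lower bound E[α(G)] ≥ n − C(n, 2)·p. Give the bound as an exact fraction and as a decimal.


E[|E(G)|] = C(183, 2)·p = 16653 · (1/549) = 91/3.
E[α(G)] ≥ n − E[|E(G)|] = 183 − 91/3 = 458/3.
Numerically: ≈ 152.6667.
(This is only a lower bound; the true E[α(G)] may be larger.)

E[α(G)] ≥ 458/3 ≈ 152.6667.


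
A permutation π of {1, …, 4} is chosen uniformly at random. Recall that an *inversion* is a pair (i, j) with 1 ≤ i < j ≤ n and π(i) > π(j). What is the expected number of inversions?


Write X = Σ X_I over the C(4, 2) = 6 pairs i < j, with X_I the indicator of one inversion.
There are 6 indicators.
For each fixed pair i < j, the values π(i) and π(j) are two distinct elements of {1, …, 4} in uniformly random order; by symmetry P[π(i) > π(j)] = 1/2.
By linearity: E[X] = 6 · (1/2) = C(4, 2) · (1/2) = 6/2 = 3 ≈ 3.0000.

E[X] = 3 = 3.0000.


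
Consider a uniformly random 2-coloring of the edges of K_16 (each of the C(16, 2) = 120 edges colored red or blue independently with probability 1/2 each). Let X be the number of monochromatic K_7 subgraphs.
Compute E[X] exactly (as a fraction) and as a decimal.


Let X = Σ_S X_S over the C(16, 7) = 11440 subsets S of size 7, where X_S = 1 if the K_7 on S is monochromatic.
For a fixed S, the K_7 on S has C(7, 2) = 21 edges. P[all 21 edges red] = (1/2)^21, and likewise for blue, so P[monochromatic] = 2·(1/2)^21 = 2^{1 − 21} = 1/1048576.
Summing: E[X] = C(16, 7) · 2^{1 − 21} = 11440 · 1/1048576 = 715/65536.
Numerically: E[X] ≈ 0.010910.

E[X] = C(16,7)·2^(1−C(7,2)) = 715/65536 ≈ 0.010910.


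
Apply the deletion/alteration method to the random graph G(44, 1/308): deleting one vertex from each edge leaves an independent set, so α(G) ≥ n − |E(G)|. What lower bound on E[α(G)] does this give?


E[|E(G)|] = C(44, 2)·p = 946 · (1/308) = 43/14.
E[α(G)] ≥ n − E[|E(G)|] = 44 − 43/14 = 573/14.
Numerically: ≈ 40.928571.
(This is only a lower bound; the true E[α(G)] may be larger.)

E[α(G)] ≥ 573/14 ≈ 40.928571.


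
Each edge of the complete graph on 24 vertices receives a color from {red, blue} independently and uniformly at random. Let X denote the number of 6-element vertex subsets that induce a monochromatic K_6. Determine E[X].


Let X = Σ_S X_S over the C(24, 6) = 134596 subsets S of size 6, where X_S = 1 if the K_6 on S is monochromatic.
For a fixed S, the K_6 on S has C(6, 2) = 15 edges. P[all 15 edges red] = (1/2)^15, and likewise for blue, so P[monochromatic] = 2·(1/2)^15 = 2^{1 − 15} = 1/16384.
By linearity of expectation: E[X] = C(24, 6) · 2^{1 − 15} = 134596 · 1/16384 = 33649/4096.
Numerically: E[X] ≈ 8.215088.

E[X] = C(24,6)·2^(1−C(6,2)) = 33649/4096 ≈ 8.215088.


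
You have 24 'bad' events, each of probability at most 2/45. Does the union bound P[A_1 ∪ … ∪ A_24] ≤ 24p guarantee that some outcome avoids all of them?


Union bound: P[∪_{i=1}^{24} A_i] ≤ Σ_i P[A_i] ≤ 24·p = 24·(2/45) = 16/15.
Numerically: 16/15 ≈ 1.0667.
Is 16/15 < 1? NO.
Since the bound 16/15 is ≥ 1, the union bound is uninformative here; it does NOT by itself certify existence.

24·p = 16/15 ≈ 1.0667; existence NOT certified by the union bound.


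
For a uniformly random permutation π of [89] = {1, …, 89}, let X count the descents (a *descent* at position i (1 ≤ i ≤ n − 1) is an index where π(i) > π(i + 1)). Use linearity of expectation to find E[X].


Write X = Σ X_I over i = 1, …, 88, with X_I the indicator of one descent.
There are 88 indicators.
For each fixed i, the pair (π(i), π(i+1)) is a uniformly random ordered pair of distinct values from {1, …, 89}; by symmetry P[π(i) > π(i+1)] = 1/2.
By linearity: E[X] = 88 · (1/2) = (89 − 1) · (1/2) = 44 ≈ 44.000.

E[X] = 44 = 44.000.


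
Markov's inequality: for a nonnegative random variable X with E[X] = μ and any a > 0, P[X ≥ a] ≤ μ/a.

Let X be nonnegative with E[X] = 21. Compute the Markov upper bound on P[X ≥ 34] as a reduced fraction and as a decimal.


μ = E[X] = 21, a = 34.
Markov: P[X ≥ 34] ≤ μ/a = (21)/34 = 21/34.
Numerically: ≈ 0.617647.
(Since a = 34 > μ = 21.000000, the bound 21/34 is < 1 and informative.)

P[X ≥ 34] ≤ 21/34 ≈ 0.617647.


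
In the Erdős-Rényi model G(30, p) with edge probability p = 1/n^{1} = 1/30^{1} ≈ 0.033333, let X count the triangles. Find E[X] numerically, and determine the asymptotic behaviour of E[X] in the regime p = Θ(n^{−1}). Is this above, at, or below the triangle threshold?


Number of potential triangles: C(30, 3) = 4060.
Each occurs with probability p³ ≈ (0.033333)³ ≈ 3.7037037e-05.
By linearity: E[X] = C(30, 3)·p³ ≈ 4060 · 3.7037037e-05 ≈ 0.15037.
Here α = 1, so p = 1/n is exactly at the triangle threshold p ~ 1/n. Asymptotically E[X] → c³/6 = 1³/6 = 1/6 ≈ 0.16667, a bounded constant. In this regime the triangle count is asymptotically Poisson(c³/6).

E[X] ≈ 0.15037; in regime p = Θ(1/n^{1}) E[X] stays bounded (at the triangle threshold p ~ 1/n).


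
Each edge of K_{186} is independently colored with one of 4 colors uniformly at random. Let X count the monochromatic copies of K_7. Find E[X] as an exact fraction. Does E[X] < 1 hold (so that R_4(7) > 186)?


E[X] = C(186, 7) · 4^{1 − 21} = 1363155866280 · 4^{−20} = 1363155866280/1099511627776.
As a reduced fraction: E[X] = 170394483285/137438953472 ≈ 1.239783.
Is E[X] < 1? NO.
Since E[X] ≥ 1, the first-moment bound is inconclusive at n = 186; it does NOT by itself certify R_4(7) > 186.

E[X] = 170394483285/137438953472 ≈ 1.239783; E[X] ≥ 1; first-moment method inconclusive here.


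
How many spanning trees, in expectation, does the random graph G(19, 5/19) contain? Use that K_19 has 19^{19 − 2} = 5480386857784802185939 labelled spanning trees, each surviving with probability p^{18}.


K_19 has 19^{19 − 2} = 5480386857784802185939 labelled spanning trees.
For each such spanning tree H, let X_H = 1 if all 18 edges of H are present in G. Then P[X_H = 1] = p^{18} = (5/19)^{18} = 3814697265625/104127350297911241532841.
By linearity of expectation: E[X] = Σ_H E[X_H] = 5480386857784802185939 · p^{18} = 5480386857784802185939 · 3814697265625/104127350297911241532841 = 3814697265625/19.
Numerically: E[X] ≈ 2.00774e+11.

E[X] = 5480386857784802185939 · (5/19)^{18} = 3814697265625/19 ≈ 2.00774e+11.


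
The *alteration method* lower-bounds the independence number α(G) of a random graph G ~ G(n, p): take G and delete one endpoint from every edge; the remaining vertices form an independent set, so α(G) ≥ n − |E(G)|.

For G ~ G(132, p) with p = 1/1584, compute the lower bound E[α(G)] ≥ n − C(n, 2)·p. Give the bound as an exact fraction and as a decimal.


E[|E(G)|] = C(132, 2)·p = 8646 · (1/1584) = 131/24.
E[α(G)] ≥ n − E[|E(G)|] = 132 − 131/24 = 3037/24.
Numerically: ≈ 126.54167.
(This is only a lower bound; the true E[α(G)] may be larger.)

E[α(G)] ≥ 3037/24 ≈ 126.54167.


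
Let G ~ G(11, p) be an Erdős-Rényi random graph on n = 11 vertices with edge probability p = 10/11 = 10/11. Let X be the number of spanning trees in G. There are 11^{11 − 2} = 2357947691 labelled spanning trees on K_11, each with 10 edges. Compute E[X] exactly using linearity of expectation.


K_11 has 11^{11 − 2} = 2357947691 labelled spanning trees.
For each such spanning tree H, let X_H = 1 if all 10 edges of H are present in G. Then P[X_H = 1] = p^{10} = (10/11)^{10} = 10000000000/25937424601.
Summing the indicators: E[X] = Σ_H E[X_H] = 2357947691 · p^{10} = 2357947691 · 10000000000/25937424601 = 10000000000/11.
Numerically: E[X] ≈ 9.0909e+08.

E[X] = 2357947691 · (10/11)^{10} = 10000000000/11 ≈ 9.0909e+08.


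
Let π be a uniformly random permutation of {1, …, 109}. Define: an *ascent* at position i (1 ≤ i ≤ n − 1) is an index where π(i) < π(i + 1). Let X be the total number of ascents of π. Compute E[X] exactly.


Write X = Σ X_I over i = 1, …, 108, with X_I the indicator of one ascent.
There are 108 indicators.
For each fixed i, the pair (π(i), π(i+1)) is a uniformly random ordered pair of distinct values from {1, …, 109}; by symmetry P[π(i) < π(i+1)] = 1/2.
By linearity: E[X] = 108 · (1/2) = (109 − 1) · (1/2) = 54 ≈ 54.0000.

E[X] = 54 = 54.0000.


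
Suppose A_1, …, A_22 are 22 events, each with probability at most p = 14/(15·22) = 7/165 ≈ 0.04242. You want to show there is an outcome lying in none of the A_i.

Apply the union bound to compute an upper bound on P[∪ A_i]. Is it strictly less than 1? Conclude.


Union bound: P[∪_{i=1}^{22} A_i] ≤ Σ_i P[A_i] ≤ 22·p = 22·(7/165) = 14/15.
Numerically: 14/15 ≈ 0.93333.
Is 14/15 < 1? YES.
Since P[∪ A_i] ≤ 14/15 < 1, the complement has P[∩ A_i^c] ≥ 1 − 14/15 = 1/15 > 0, so some outcome avoids every A_i.

22·p = 14/15 ≈ 0.93333; existence CERTIFIED by the union bound.


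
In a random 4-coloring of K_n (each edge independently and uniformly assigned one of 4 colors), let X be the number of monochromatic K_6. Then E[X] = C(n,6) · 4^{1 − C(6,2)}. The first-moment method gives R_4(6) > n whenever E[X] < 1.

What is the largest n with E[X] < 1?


We need C(n, 6) · 4^{1 − 15} < 1, i.e. C(n, 6) < 4^{15 − 1} = 268435456.
Check values of n near the boundary:
  n = 77: C(77, 6) = 237093780; 237093780 < 268435456? YES
  n = 78: C(78, 6) = 256851595; 256851595 < 268435456? YES
  n = 79: C(79, 6) = 277962685; 277962685 < 268435456? NO
  n = 80: C(80, 6) = 300500200; 300500200 < 268435456? NO
  n = 81: C(81, 6) = 324540216; 324540216 < 268435456? NO
The largest n with C(n, 6) < 268435456 is n = 78 (where E[X] = 256851595/268435456 ≈ 0.95685). Hence R_4(6) > 78, i.e. R_4(6) ≥ 79.

Largest n = 78; hence R_4(6) > 78.


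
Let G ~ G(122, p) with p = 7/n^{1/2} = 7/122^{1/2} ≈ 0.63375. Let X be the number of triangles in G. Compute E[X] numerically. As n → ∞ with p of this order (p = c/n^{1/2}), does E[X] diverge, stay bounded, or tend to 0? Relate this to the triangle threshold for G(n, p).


Number of potential triangles: C(122, 3) = 295240.
Each occurs with probability p³ ≈ (0.63375)³ ≈ 2.5453902e-01.
By linearity: E[X] = C(122, 3)·p³ ≈ 295240 · 2.5453902e-01 ≈ 75150.10136.
Since α = 1/2 < 1, p = c/n^{1/2} ≫ 1/n is above the triangle threshold p ~ 1/n. Asymptotically E[X] ~ (c³/6)·n^{3(1−α)} = (7³/6)·n^{1.5} → ∞; triangles are abundant w.h.p.

E[X] ≈ 75150.10136; in regime p = Θ(1/n^{1/2}) E[X] diverges (above the triangle threshold p ~ 1/n).


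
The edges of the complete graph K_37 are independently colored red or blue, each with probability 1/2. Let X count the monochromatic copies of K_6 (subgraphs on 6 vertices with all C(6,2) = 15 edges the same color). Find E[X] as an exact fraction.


Let X = Σ_S X_S over the C(37, 6) = 2324784 subsets S of size 6, where X_S = 1 if the K_6 on S is monochromatic.
For a fixed S, the K_6 on S has C(6, 2) = 15 edges. P[all 15 edges red] = (1/2)^15, and likewise for blue, so P[monochromatic] = 2·(1/2)^15 = 2^{1 − 15} = 1/16384.
By linearity of expectation: E[X] = C(37, 6) · 2^{1 − 15} = 2324784 · 1/16384 = 145299/1024.
Numerically: E[X] ≈ 141.89355.

E[X] = C(37,6)·2^(1−C(6,2)) = 145299/1024 ≈ 141.89355.


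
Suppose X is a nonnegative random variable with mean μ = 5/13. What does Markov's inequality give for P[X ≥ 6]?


μ = E[X] = 5/13, a = 6.
Markov: P[X ≥ 6] ≤ μ/a = (5/13)/6 = 5/78.
Numerically: ≈ 0.06410.
(Since a = 6 > μ = 0.38462, the bound 5/78 is < 1 and informative.)

P[X ≥ 6] ≤ 5/78 ≈ 0.06410.


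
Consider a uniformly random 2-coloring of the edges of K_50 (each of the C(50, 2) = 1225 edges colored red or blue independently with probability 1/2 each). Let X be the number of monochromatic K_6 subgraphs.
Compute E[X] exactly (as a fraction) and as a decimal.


Let X = Σ_S X_S over the C(50, 6) = 15890700 subsets S of size 6, where X_S = 1 if the K_6 on S is monochromatic.
For a fixed S, the K_6 on S has C(6, 2) = 15 edges. P[all 15 edges red] = (1/2)^15, and likewise for blue, so P[monochromatic] = 2·(1/2)^15 = 2^{1 − 15} = 1/16384.
By linearity: E[X] = C(50, 6) · 2^{1 − 15} = 15890700 · 1/16384 = 3972675/4096.
Numerically: E[X] ≈ 969.891357.

E[X] = C(50,6)·2^(1−C(6,2)) = 3972675/4096 ≈ 969.891357.


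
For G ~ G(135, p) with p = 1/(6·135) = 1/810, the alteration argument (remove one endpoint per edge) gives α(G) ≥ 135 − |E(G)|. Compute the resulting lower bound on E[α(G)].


E[|E(G)|] = C(135, 2)·p = 9045 · (1/810) = 67/6.
E[α(G)] ≥ n − E[|E(G)|] = 135 − 67/6 = 743/6.
Numerically: ≈ 123.833.
(This is only a lower bound; the true E[α(G)] may be larger.)

E[α(G)] ≥ 743/6 ≈ 123.833.


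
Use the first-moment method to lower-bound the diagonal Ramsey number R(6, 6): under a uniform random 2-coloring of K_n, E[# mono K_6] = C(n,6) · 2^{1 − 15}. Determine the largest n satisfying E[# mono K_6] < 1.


We need C(n, 6) · 2^{1 − 15} < 1, i.e. C(n, 6) < 2^{15 − 1} = 16384.
Check values of n near the boundary:
  n = 13: C(13, 6) = 1716; 1716 < 16384? YES
  n = 14: C(14, 6) = 3003; 3003 < 16384? YES
  n = 15: C(15, 6) = 5005; 5005 < 16384? YES
  n = 16: C(16, 6) = 8008; 8008 < 16384? YES
  n = 17: C(17, 6) = 12376; 12376 < 16384? YES
  n = 18: C(18, 6) = 18564; 18564 < 16384? NO
  n = 19: C(19, 6) = 27132; 27132 < 16384? NO
The largest n with C(n, 6) < 16384 is n = 17 (where E[X] = 1547/2048 ≈ 0.7553711). Hence R(6, 6) > 17, i.e. R(6, 6) ≥ 18.

Largest n = 17; hence R(6, 6) > 17.


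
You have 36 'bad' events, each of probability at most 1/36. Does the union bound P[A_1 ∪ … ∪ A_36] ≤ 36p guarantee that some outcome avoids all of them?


Union bound: P[∪_{i=1}^{36} A_i] ≤ Σ_i P[A_i] ≤ 36·p = 36·(1/36) = 1.
Numerically: 1 ≈ 1.0000.
Is 1 < 1? NO.
Since the bound 1 is ≥ 1, the union bound is uninformative here; it does NOT by itself certify existence.

36·p = 1 ≈ 1.0000; existence NOT certified by the union bound.


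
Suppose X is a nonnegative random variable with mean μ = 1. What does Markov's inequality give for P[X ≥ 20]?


μ = E[X] = 1, a = 20.
Markov: P[X ≥ 20] ≤ μ/a = (1)/20 = 1/20.
Numerically: ≈ 0.050000.
(Since a = 20 > μ = 1.000000, the bound 1/20 is < 1 and informative.)

P[X ≥ 20] ≤ 1/20 ≈ 0.050000.


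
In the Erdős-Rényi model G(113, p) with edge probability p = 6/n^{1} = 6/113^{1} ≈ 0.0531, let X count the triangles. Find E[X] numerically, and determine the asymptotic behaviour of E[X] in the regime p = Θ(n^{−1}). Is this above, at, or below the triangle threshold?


Number of potential triangles: C(113, 3) = 234136.
Each occurs with probability p³ ≈ (0.0531)³ ≈ 1.49699e-04.
By linearity: E[X] = C(113, 3)·p³ ≈ 234136 · 1.49699e-04 ≈ 35.050.
Here α = 1, so p = 6/n is exactly at the triangle threshold p ~ 1/n. Asymptotically E[X] → c³/6 = 6³/6 = 36 ≈ 36.000, a bounded constant. In this regime the triangle count is asymptotically Poisson(c³/6).

E[X] ≈ 35.050; in regime p = Θ(1/n^{1}) E[X] stays bounded (at the triangle threshold p ~ 1/n).


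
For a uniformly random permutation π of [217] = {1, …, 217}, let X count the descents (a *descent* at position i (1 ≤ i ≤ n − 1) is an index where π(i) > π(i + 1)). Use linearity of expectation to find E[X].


Write X = Σ X_I over i = 1, …, 216, with X_I the indicator of one descent.
There are 216 indicators.
For each fixed i, the pair (π(i), π(i+1)) is a uniformly random ordered pair of distinct values from {1, …, 217}; by symmetry P[π(i) > π(i+1)] = 1/2.
By linearity: E[X] = 216 · (1/2) = (217 − 1) · (1/2) = 108 ≈ 108.00000.

E[X] = 108 = 108.00000.


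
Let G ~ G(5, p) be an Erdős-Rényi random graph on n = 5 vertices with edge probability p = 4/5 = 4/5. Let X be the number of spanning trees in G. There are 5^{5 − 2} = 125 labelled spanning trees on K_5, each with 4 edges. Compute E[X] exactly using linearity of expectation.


K_5 has 5^{5 − 2} = 125 labelled spanning trees.
For each such spanning tree H, let X_H = 1 if all 4 edges of H are present in G. Then P[X_H = 1] = p^{4} = (4/5)^{4} = 256/625.
By linearity: E[X] = Σ_H E[X_H] = 125 · p^{4} = 125 · 256/625 = 256/5.
Numerically: E[X] ≈ 51.2.

E[X] = 125 · (4/5)^{4} = 256/5 ≈ 51.2.


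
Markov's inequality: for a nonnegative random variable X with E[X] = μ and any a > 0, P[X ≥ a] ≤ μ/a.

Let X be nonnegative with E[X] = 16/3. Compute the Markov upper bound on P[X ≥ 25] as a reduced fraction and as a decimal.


μ = E[X] = 16/3, a = 25.
Markov: P[X ≥ 25] ≤ μ/a = (16/3)/25 = 16/75.
Numerically: ≈ 0.213.
(Since a = 25 > μ = 5.333, the bound 16/75 is < 1 and informative.)

P[X ≥ 25] ≤ 16/75 ≈ 0.213.


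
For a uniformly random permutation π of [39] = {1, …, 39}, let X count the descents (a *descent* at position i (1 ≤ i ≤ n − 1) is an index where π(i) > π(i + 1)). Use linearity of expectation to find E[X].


Write X = Σ X_I over i = 1, …, 38, with X_I the indicator of one descent.
There are 38 indicators.
For each fixed i, the pair (π(i), π(i+1)) is a uniformly random ordered pair of distinct values from {1, …, 39}; by symmetry P[π(i) > π(i+1)] = 1/2.
By linearity: E[X] = 38 · (1/2) = (39 − 1) · (1/2) = 19 ≈ 19.000000.

E[X] = 19 = 19.000000.


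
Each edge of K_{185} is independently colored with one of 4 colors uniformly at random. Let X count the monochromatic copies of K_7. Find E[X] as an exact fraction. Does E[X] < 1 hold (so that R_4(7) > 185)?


E[X] = C(185, 7) · 4^{1 − 21} = 1311854301420 · 4^{−20} = 1311854301420/1099511627776.
As a reduced fraction: E[X] = 327963575355/274877906944 ≈ 1.193125.
Is E[X] < 1? NO.
Since E[X] ≥ 1, the first-moment bound is inconclusive at n = 185; it does NOT by itself certify R_4(7) > 185.

E[X] = 327963575355/274877906944 ≈ 1.193125; E[X] ≥ 1; first-moment method inconclusive here.


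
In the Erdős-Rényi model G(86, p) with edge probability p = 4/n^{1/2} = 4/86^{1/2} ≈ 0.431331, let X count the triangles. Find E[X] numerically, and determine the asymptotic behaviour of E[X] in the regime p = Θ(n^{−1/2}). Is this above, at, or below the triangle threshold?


Number of potential triangles: C(86, 3) = 102340.
Each occurs with probability p³ ≈ (0.431331)³ ≈ 8.02476452e-02.
By linearity: E[X] = C(86, 3)·p³ ≈ 102340 · 8.02476452e-02 ≈ 8212.544007.
Since α = 1/2 < 1, p = c/n^{1/2} ≫ 1/n is above the triangle threshold p ~ 1/n. Asymptotically E[X] ~ (c³/6)·n^{3(1−α)} = (4³/6)·n^{1.5} → ∞; triangles are abundant w.h.p.

E[X] ≈ 8212.544007; in regime p = Θ(1/n^{1/2}) E[X] diverges (above the triangle threshold p ~ 1/n).


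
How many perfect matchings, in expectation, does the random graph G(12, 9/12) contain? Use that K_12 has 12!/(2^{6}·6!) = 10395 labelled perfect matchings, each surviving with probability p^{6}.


K_12 has 12!/(2^{6}·6!) = 10395 labelled perfect matchings.
For each such perfect matching H, let X_H = 1 if all 6 edges of H are present in G. Then P[X_H = 1] = p^{6} = (3/4)^{6} = 729/4096.
By linearity: E[X] = Σ_H E[X_H] = 10395 · p^{6} = 10395 · 729/4096 = 7577955/4096.
Numerically: E[X] ≈ 1850.1.

E[X] = 10395 · (3/4)^{6} = 7577955/4096 ≈ 1850.1.


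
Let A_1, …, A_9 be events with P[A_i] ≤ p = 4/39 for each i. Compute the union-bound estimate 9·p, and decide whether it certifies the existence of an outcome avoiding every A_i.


Union bound: P[∪_{i=1}^{9} A_i] ≤ Σ_i P[A_i] ≤ 9·p = 9·(4/39) = 12/13.
Numerically: 12/13 ≈ 0.923.
Is 12/13 < 1? YES.
Since P[∪ A_i] ≤ 12/13 < 1, the complement has P[∩ A_i^c] ≥ 1 − 12/13 = 1/13 > 0, so some outcome avoids every A_i.

9·p = 12/13 ≈ 0.923; existence CERTIFIED by the union bound.


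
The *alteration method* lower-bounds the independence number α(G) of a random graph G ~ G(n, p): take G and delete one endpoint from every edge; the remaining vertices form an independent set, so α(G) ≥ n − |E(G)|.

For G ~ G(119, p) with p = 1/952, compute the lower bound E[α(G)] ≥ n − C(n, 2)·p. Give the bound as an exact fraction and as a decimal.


E[|E(G)|] = C(119, 2)·p = 7021 · (1/952) = 59/8.
E[α(G)] ≥ n − E[|E(G)|] = 119 − 59/8 = 893/8.
Numerically: ≈ 111.6250.
(This is only a lower bound; the true E[α(G)] may be larger.)

E[α(G)] ≥ 893/8 ≈ 111.6250.


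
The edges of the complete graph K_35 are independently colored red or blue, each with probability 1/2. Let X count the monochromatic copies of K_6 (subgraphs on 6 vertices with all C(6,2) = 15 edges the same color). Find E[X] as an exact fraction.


Let X = Σ_S X_S over the C(35, 6) = 1623160 subsets S of size 6, where X_S = 1 if the K_6 on S is monochromatic.
For a fixed S, the K_6 on S has C(6, 2) = 15 edges. P[all 15 edges red] = (1/2)^15, and likewise for blue, so P[monochromatic] = 2·(1/2)^15 = 2^{1 − 15} = 1/16384.
By linearity of expectation: E[X] = C(35, 6) · 2^{1 − 15} = 1623160 · 1/16384 = 202895/2048.
Numerically: E[X] ≈ 99.069824.

E[X] = C(35,6)·2^(1−C(6,2)) = 202895/2048 ≈ 99.069824.


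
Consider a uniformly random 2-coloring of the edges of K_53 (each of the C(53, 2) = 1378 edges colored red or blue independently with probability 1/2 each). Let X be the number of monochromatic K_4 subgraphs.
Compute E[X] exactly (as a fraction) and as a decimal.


Let X = Σ_S X_S over the C(53, 4) = 292825 subsets S of size 4, where X_S = 1 if the K_4 on S is monochromatic.
For a fixed S, the K_4 on S has C(4, 2) = 6 edges. P[all 6 edges red] = (1/2)^6, and likewise for blue, so P[monochromatic] = 2·(1/2)^6 = 2^{1 − 6} = 1/32.
Summing: E[X] = C(53, 4) · 2^{1 − 6} = 292825 · 1/32 = 292825/32.
Numerically: E[X] ≈ 9150.78125.

E[X] = C(53,4)·2^(1−C(4,2)) = 292825/32 ≈ 9150.78125.


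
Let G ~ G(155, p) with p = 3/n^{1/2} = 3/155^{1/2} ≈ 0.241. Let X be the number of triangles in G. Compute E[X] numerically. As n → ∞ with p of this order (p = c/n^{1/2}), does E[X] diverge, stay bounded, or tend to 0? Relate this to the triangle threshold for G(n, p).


Number of potential triangles: C(155, 3) = 608685.
Each occurs with probability p³ ≈ (0.241)³ ≈ 1.399156e-02.
By linearity: E[X] = C(155, 3)·p³ ≈ 608685 · 1.399156e-02 ≈ 8516.4542.
Since α = 1/2 < 1, p = c/n^{1/2} ≫ 1/n is above the triangle threshold p ~ 1/n. Asymptotically E[X] ~ (c³/6)·n^{3(1−α)} = (3³/6)·n^{1.5} → ∞; triangles are abundant w.h.p.

E[X] ≈ 8516.4542; in regime p = Θ(1/n^{1/2}) E[X] diverges (above the triangle threshold p ~ 1/n).


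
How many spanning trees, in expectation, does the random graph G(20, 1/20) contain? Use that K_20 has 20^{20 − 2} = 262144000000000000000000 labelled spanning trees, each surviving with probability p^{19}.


K_20 has 20^{20 − 2} = 262144000000000000000000 labelled spanning trees.
For each such spanning tree H, let X_H = 1 if all 19 edges of H are present in G. Then P[X_H = 1] = p^{19} = (1/20)^{19} = 1/5242880000000000000000000.
By linearity of expectation: E[X] = Σ_H E[X_H] = 262144000000000000000000 · p^{19} = 262144000000000000000000 · 1/5242880000000000000000000 = 1/20.
Numerically: E[X] ≈ 0.05.

E[X] = 262144000000000000000000 · (1/20)^{19} = 1/20 ≈ 0.05.


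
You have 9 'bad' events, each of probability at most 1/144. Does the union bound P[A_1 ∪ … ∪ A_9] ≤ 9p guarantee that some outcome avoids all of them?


Union bound: P[∪_{i=1}^{9} A_i] ≤ Σ_i P[A_i] ≤ 9·p = 9·(1/144) = 1/16.
Numerically: 1/16 ≈ 0.062.
Is 1/16 < 1? YES.
Since P[∪ A_i] ≤ 1/16 < 1, the complement has P[∩ A_i^c] ≥ 1 − 1/16 = 15/16 > 0, so some outcome avoids every A_i.

9·p = 1/16 ≈ 0.062; existence CERTIFIED by the union bound.


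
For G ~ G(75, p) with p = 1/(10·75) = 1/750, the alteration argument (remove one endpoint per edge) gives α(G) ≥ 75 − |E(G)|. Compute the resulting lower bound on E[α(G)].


E[|E(G)|] = C(75, 2)·p = 2775 · (1/750) = 37/10.
E[α(G)] ≥ n − E[|E(G)|] = 75 − 37/10 = 713/10.
Numerically: ≈ 71.300000.
(This is only a lower bound; the true E[α(G)] may be larger.)

E[α(G)] ≥ 713/10 ≈ 71.300000.


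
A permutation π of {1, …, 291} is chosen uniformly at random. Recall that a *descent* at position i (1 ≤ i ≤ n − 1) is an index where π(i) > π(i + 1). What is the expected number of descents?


Write X = Σ X_I over i = 1, …, 290, with X_I the indicator of one descent.
There are 290 indicators.
For each fixed i, the pair (π(i), π(i+1)) is a uniformly random ordered pair of distinct values from {1, …, 291}; by symmetry P[π(i) > π(i+1)] = 1/2.
By linearity: E[X] = 290 · (1/2) = (291 − 1) · (1/2) = 145 ≈ 145.000.

E[X] = 145 = 145.000.


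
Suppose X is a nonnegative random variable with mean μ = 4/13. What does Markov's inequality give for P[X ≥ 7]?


μ = E[X] = 4/13, a = 7.
Markov: P[X ≥ 7] ≤ μ/a = (4/13)/7 = 4/91.
Numerically: ≈ 0.043956.
(Since a = 7 > μ = 0.307692, the bound 4/91 is < 1 and informative.)

P[X ≥ 7] ≤ 4/91 ≈ 0.043956.


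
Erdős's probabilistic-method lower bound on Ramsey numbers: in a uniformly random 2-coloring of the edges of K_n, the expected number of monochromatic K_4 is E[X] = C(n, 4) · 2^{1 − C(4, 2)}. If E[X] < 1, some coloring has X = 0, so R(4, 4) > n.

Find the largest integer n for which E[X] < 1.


We need C(n, 4) · 2^{1 − 6} < 1, i.e. C(n, 4) < 2^{6 − 1} = 32.
Check values of n near the boundary:
  n = 5: C(5, 4) = 5; 5 < 32? YES
  n = 6: C(6, 4) = 15; 15 < 32? YES
  n = 7: C(7, 4) = 35; 35 < 32? NO
  n = 8: C(8, 4) = 70; 70 < 32? NO
The largest n with C(n, 4) < 32 is n = 6 (where E[X] = 15/32 ≈ 0.4688). Hence R(4, 4) > 6, i.e. R(4, 4) ≥ 7.

Largest n = 6; hence R(4, 4) > 6.


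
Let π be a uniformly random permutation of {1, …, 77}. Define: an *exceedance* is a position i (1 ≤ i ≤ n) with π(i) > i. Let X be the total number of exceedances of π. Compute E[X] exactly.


Write X = Σ_{i=1}^{77} X_i, where X_i = 1_{π(i) > i}.
For each fixed i, π(i) is uniform over {1, …, 77} (marginal of a uniform permutation), so P[π(i) > i] = (n − i)/n. Summing: Σ_{i=1}^{77} (n − i)/n = (0 + 1 + … + 76)/77 = 77(77 − 1)/(2·77) = (77 − 1)/2.
Hence E[X] = Σ_{i=1}^{77} (77 − i)/77 = 38 ≈ 38.00000.

E[X] = 38 = 38.00000.


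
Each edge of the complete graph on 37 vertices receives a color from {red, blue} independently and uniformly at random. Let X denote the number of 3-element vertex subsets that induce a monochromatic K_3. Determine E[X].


Let X = Σ_S X_S over the C(37, 3) = 7770 subsets S of size 3, where X_S = 1 if the K_3 on S is monochromatic.
For a fixed S, the K_3 on S has C(3, 2) = 3 edges. P[all 3 edges red] = (1/2)^3, and likewise for blue, so P[monochromatic] = 2·(1/2)^3 = 2^{1 − 3} = 1/4.
By linearity: E[X] = C(37, 3) · 2^{1 − 3} = 7770 · 1/4 = 3885/2.
Numerically: E[X] ≈ 1942.500.

E[X] = C(37,3)·2^(1−C(3,2)) = 3885/2 ≈ 1942.500.


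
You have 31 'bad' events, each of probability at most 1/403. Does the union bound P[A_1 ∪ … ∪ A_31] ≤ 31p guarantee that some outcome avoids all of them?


Union bound: P[∪_{i=1}^{31} A_i] ≤ Σ_i P[A_i] ≤ 31·p = 31·(1/403) = 1/13.
Numerically: 1/13 ≈ 0.0769.
Is 1/13 < 1? YES.
Since P[∪ A_i] ≤ 1/13 < 1, the complement has P[∩ A_i^c] ≥ 1 − 1/13 = 12/13 > 0, so some outcome avoids every A_i.

31·p = 1/13 ≈ 0.0769; existence CERTIFIED by the union bound.
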